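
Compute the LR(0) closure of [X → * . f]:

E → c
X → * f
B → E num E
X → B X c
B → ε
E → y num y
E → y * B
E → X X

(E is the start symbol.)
{ [X → * . f] }

Start with: [X → * . f]
The dot precedes the terminal f, so nothing is added.

CLOSURE = { [X → * . f] }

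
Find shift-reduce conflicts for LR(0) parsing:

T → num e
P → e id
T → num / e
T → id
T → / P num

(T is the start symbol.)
A shift-reduce conflict occurs when an LR(0) state has both:
  - a complete (reduce) item [A → α .] (dot at the end), and
  - a shift item [B → β . c γ] (dot before a terminal).

Augment with T' → T and build the canonical LR(0) collection (I0 = CLOSURE({[T' → . T]}), then GOTO on every symbol after a dot until no new states appear). It has 12 states:
  I0: { [T → . / P num], [T → . id], [T → . num / e], [T → . num e], [T' → . T] }  — shift
  I1: { [P → . e id], [T → / . P num] }  — shift
  I2: { [T' → T .] }  — accept
  I3: { [T → id .] }  — reduce
  I4: { [T → num . / e], [T → num . e] }  — shift
  I5: { [T → num / . e] }  — shift
  I6: { [T → num e .] }  — reduce
  I7: { [T → num / e .] }  — reduce
  I8: { [T → / P . num] }  — shift
  I9: { [P → e . id] }  — shift
  I10: { [P → e id .] }  — reduce
  I11: { [T → / P num .] }  — reduce

No state contains both a complete item and a shift item.

Answer: No shift-reduce conflicts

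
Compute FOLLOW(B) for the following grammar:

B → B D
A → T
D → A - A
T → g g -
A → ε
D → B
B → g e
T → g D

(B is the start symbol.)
{ $, '-', 'g' }

B is the start symbol, so $ ∈ FOLLOW(B).
In B → B D: B is followed by D, add FIRST(D) \ {ε} = { '-', 'g' }
In D → B: B is at the end, add FOLLOW(D)

The FOLLOW sets referred to above (computed the same way, to a fixed point):
  FOLLOW(D) = { $, '-', 'g' }

Taking the union: FOLLOW(B) = { $, '-', 'g' }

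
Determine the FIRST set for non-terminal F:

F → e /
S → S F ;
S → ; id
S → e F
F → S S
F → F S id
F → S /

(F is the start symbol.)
{ ';', 'e' }

To compute FIRST(F), examine every production with F on the left-hand side, reading each right-hand side left to right until a non-nullable symbol is reached.

FIRST sets of the other non-terminals involved (by the same procedure, iterated to a fixed point):
  FIRST(S) = { ';', 'e' }

From F → e /:
  - e is a terminal: add 'e' and stop
From F → S S:
  - S is a non-terminal: add FIRST(S) \ {ε} = { ';', 'e' }
    S is not nullable, so stop
From F → F S id:
  - F is the symbol being defined: contributes nothing new
    F is not nullable, so stop
From F → S /:
  - S is a non-terminal: add FIRST(S) \ {ε} = { ';', 'e' }
    S is not nullable, so stop

Collecting: FIRST(F) = { ';', 'e' }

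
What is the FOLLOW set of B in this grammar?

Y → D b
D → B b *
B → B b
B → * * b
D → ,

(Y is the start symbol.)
{ 'b' }

To compute FOLLOW(B), find every occurrence of B on a right-hand side N → α B β: add FIRST(β) \ {ε}, and if β is empty or nullable also add FOLLOW(N). Iterate to a fixed point.

In D → B b *: B is followed by b '*', add FIRST(b '*') \ {ε} = { 'b' }
In B → B b: B is followed by b, add FIRST(b) \ {ε} = { 'b' }

Taking the union: FOLLOW(B) = { 'b' }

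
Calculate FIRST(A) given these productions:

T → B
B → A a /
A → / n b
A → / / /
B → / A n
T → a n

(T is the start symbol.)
To compute FIRST(A), examine every production with A on the left-hand side, reading each right-hand side left to right until a non-nullable symbol is reached.

From A → / n b:
  - '/' is a terminal: add '/' and stop
From A → / / /:
  - '/' is a terminal: add '/' and stop

Collecting: FIRST(A) = { '/' }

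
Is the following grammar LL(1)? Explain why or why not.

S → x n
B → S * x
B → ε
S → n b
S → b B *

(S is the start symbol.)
A grammar is LL(1) if for each non-terminal N with multiple productions, the predict sets of those productions are pairwise disjoint, where PREDICT(N → α) = (FIRST(α) \ {ε}) ∪ (FOLLOW(N) if α ⇒* ε).

Relevant sets:
  FIRST(S) = { 'b', 'n', 'x' }
  FOLLOW(B) = { '*' }

For S:
  PREDICT(S → x n) = { 'x' }
  PREDICT(S → n b) = { 'n' }
  PREDICT(S → b B '*') = { 'b' }
For B:
  PREDICT(B → S '*' x) = { 'b', 'n', 'x' }
  PREDICT(B → ε) = { '*' }

All predict sets are disjoint. The grammar IS LL(1).

Answer: Yes, the grammar is LL(1).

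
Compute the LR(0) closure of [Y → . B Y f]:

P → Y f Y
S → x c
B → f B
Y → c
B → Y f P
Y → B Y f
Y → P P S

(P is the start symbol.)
{ [B → . Y f P], [B → . f B], [P → . Y f Y], [Y → . B Y f], [Y → . P P S], [Y → . c] }

Start with: [Y → . B Y f]
  [Y → . B Y f] has the dot before B: add [B → . f B], [B → . Y f P]
  [B → . Y f P] has the dot before Y: add [Y → . c], [Y → . P P S]
  [Y → . P P S] has the dot before P: add [P → . Y f Y]
No further items can be added.

CLOSURE = { [B → . Y f P], [B → . f B], [P → . Y f Y], [Y → . B Y f], [Y → . P P S], [Y → . c] }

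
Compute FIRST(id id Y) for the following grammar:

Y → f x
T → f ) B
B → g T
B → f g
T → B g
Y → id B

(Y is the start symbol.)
To compute FIRST(id id Y), process the symbols left to right:
Symbol id is a terminal. Add 'id' and stop.
FIRST(id id Y) = { 'id' }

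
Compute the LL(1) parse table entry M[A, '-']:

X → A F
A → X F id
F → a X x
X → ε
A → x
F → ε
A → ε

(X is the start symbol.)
Empty (error entry)

To find M[A, '-'], we find productions for A where '-' is in the predict set (PREDICT(N → α) = (FIRST(α) \ {ε}) ∪ (FOLLOW(N) if α ⇒* ε)).

Relevant sets:
  FIRST(X) = { 'a', 'id', 'x', ε }
  FIRST(F) = { 'a', ε }
  FOLLOW(A) = { $, 'a', 'id', 'x' }

A → X F id: PREDICT = { 'a', 'id', 'x' }
A → x: PREDICT = { 'x' }
A → ε: PREDICT = { $, 'a', 'id', 'x' }

M[A, '-'] is empty (no production applies)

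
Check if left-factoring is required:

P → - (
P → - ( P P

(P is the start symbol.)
Left-factoring is needed when two productions for the same non-terminal
share a common prefix on the right-hand side.

Productions for P:
  P → - (
  P → - ( P P

Found common prefix '- (' in productions for P

Answer: Yes, P has productions with common prefix '- ('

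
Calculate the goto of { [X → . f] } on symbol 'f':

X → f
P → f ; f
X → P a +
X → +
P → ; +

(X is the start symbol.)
GOTO(I, 'f') = CLOSURE({ [A → αX.β] : [A → α.Xβ] ∈ I, X = 'f' })

Items with dot before 'f', with the dot advanced:
  [X → . f] → [X → f .]
Closure adds nothing (no advanced item has the dot before a non-terminal).

GOTO = { [X → f .] }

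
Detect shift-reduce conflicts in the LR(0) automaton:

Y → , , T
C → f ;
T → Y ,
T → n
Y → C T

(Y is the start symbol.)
Augment with Y' → Y and build the canonical LR(0) collection (I0 = CLOSURE({[Y' → . Y]}), then GOTO on every symbol after a dot until no new states appear). It has 12 states:
  I0: { [C → . f ;], [Y → . , , T], [Y → . C T], [Y' → . Y] }  — shift
  I1: { [Y → , . , T] }  — shift
  I2: { [C → . f ;], [T → . Y ,], [T → . n], [Y → . , , T], [Y → . C T], [Y → C . T] }  — shift
  I3: { [Y' → Y .] }  — accept
  I4: { [C → f . ;] }  — shift
  I5: { [C → f ; .] }  — reduce
  I6: { [Y → C T .] }  — reduce
  I7: { [T → Y . ,] }  — shift
  I8: { [T → n .] }  — reduce
  I9: { [T → Y , .] }  — reduce
  I10: { [C → . f ;], [T → . Y ,], [T → . n], [Y → , , . T], [Y → . , , T], [Y → . C T] }  — shift
  I11: { [Y → , , T .] }  — reduce

No state contains both a complete item and a shift item.

Answer: No shift-reduce conflicts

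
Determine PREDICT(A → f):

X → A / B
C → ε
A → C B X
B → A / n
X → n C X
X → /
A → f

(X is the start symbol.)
{ 'f' }

PREDICT(A → f) = (FIRST(RHS) \ {ε}) ∪ (FOLLOW(A) if ε ∈ FIRST(RHS), i.e. RHS ⇒* ε)
FIRST(f) = { 'f' }
ε ∉ FIRST(f), so FOLLOW(A) is not added.
PREDICT(A → f) = { 'f' }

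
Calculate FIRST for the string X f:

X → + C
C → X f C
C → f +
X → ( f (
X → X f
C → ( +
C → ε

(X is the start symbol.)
{ '(', '+' }

FIRST sets of the non-terminals involved (from the grammar, by fixed-point iteration):
  FIRST(X) = { '(', '+' }

To compute FIRST(X f), process the symbols left to right:
Symbol X is a non-terminal. Add FIRST(X) \ {ε} = { '(', '+' }
X is not nullable (ε ∉ FIRST(X)), so stop here.
FIRST(X f) = { '(', '+' }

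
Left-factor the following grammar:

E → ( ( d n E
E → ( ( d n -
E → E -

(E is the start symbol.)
E → ( ( d n E'
E' → E
E' → -
E → E -

Left-factoring transforms A → αβ₁ | αβ₂ into A → αA' and A' → β₁ | β₂
(α is the longest common prefix among the alternatives). Repeat until
no nonterminal has two alternatives with a common prefix.

Round 1: E has alternatives sharing prefix '( ( d n'. Introduce E': E → ( ( d n E'
  Add: E' → E
  Add: E' → -

No remaining common prefixes — done.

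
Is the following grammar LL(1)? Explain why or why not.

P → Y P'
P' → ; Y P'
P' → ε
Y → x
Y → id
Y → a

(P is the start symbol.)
Relevant sets:
  FOLLOW(P') = { $ }

For P':
  PREDICT(P' → ';' Y P') = { ';' }
  PREDICT(P' → ε) = { $ }
For Y:
  PREDICT(Y → x) = { 'x' }
  PREDICT(Y → id) = { 'id' }
  PREDICT(Y → a) = { 'a' }
P has a single production, so nothing to check there.

All predict sets are disjoint. The grammar IS LL(1).

Answer: Yes, the grammar is LL(1).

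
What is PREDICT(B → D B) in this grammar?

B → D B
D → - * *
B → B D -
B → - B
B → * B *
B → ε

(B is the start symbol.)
{ '-' }

PREDICT(B → D B) = (FIRST(RHS) \ {ε}) ∪ (FOLLOW(B) if ε ∈ FIRST(RHS), i.e. RHS ⇒* ε)
FIRST(D) = { '-' }
FIRST(D B) = { '-' }
ε ∉ FIRST(D B), so FOLLOW(B) is not added.
PREDICT(B → D B) = { '-' }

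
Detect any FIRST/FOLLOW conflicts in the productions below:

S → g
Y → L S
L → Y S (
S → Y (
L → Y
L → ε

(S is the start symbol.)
Yes. L → Y S '(' with FOLLOW(L) on { 'g' }; L → Y with FOLLOW(L) on { 'g' }

Nullable non-terminals: L.
FIRST sets used below: FIRST(Y) = { 'g' }

L: nullable alternative(s) L → ε; FOLLOW(L) = { 'g' }
  L → Y S (: FIRST \ {ε} = { 'g' } — overlaps FOLLOW(L) on { 'g' }: CONFLICT
  L → Y: FIRST \ {ε} = { 'g' } — overlaps FOLLOW(L) on { 'g' }: CONFLICT
  L → ε: FIRST \ {ε} = { } — this is the only nullable alternative, skip

S, Y have no nullable alternative, so no FIRST/FOLLOW check is needed there.

So the grammar has 2 FIRST/FOLLOW conflicts (marked CONFLICT above).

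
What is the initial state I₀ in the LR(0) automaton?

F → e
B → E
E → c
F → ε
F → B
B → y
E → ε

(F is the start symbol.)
{ [B → . E], [B → . y], [E → . c], [E → .], [F → . B], [F → . e], [F → .], [F' → . F] }

First, augment the grammar with F' → F
I₀ = CLOSURE({ [F' → . F] }):
  [F' → . F] has the dot before F: add [F → . e], [F → .], [F → . B]
  [F → . B] has the dot before B: add [B → . E], [B → . y]
  [B → . E] has the dot before E: add [E → . c], [E → .]
No further items can be added.

I₀ = { [B → . E], [B → . y], [E → . c], [E → .], [F → . B], [F → . e], [F → .], [F' → . F] }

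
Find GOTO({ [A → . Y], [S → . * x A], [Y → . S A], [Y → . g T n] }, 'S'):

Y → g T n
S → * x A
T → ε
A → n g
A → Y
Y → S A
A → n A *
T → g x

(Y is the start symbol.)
GOTO(I, 'S') = CLOSURE({ [A → αX.β] : [A → α.Xβ] ∈ I, X = 'S' })

Items with dot before 'S', with the dot advanced:
  [Y → . S A] → [Y → S . A]
Closure of the advanced items:
  [Y → S . A] has the dot before A: add [A → . n g], [A → . Y], [A → . n A *]
  [A → . Y] has the dot before Y: add [Y → . g T n], [Y → . S A]
  [Y → . S A] has the dot before S: add [S → . * x A]

GOTO = { [A → . Y], [A → . n A *], [A → . n g], [S → . * x A], [Y → . S A], [Y → . g T n], [Y → S . A] }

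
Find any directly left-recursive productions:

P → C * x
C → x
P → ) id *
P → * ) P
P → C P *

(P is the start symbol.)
P → C * x: starts with C
C → x: starts with x
P → ) id *: starts with ')'
P → * ) P: starts with '*'
P → C P *: starts with C

No direct left recursion found.

Answer: No direct left recursion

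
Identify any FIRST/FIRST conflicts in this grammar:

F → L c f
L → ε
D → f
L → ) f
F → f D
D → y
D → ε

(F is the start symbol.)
A FIRST/FIRST conflict occurs when two productions N → α and N → β for the same non-terminal have FIRST(α) ∩ FIRST(β) ≠ ∅ (with ε ∈ FIRST of a nullable right-hand side, so two nullable alternatives also conflict).

FIRST sets of the non-terminals at (or reachable through a nullable prefix from) the front of some alternative:
  FIRST(L) = { ')', ε }

Productions for F:
  F → L c f: FIRST = { ')', 'c' }
  F → f D: FIRST = { 'f' }
Productions for L:
  L → ε: FIRST = { ε }
  L → ) f: FIRST = { ')' }
Productions for D:
  D → f: FIRST = { 'f' }
  D → y: FIRST = { 'y' }
  D → ε: FIRST = { ε }

All alternatives of each non-terminal have pairwise disjoint FIRST sets.

Answer: No FIRST/FIRST conflicts.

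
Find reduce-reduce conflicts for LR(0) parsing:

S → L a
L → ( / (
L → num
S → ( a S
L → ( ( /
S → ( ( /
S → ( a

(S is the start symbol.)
Yes — I11: [L → ( ( / .] vs [S → ( ( / .]

A reduce-reduce conflict occurs when an LR(0) state has two complete items [A → α .] and [B → β .] — both call for a reduction, and with no lookahead the parser cannot choose between them.

Augment with S' → S and build the canonical LR(0) collection (I0 = CLOSURE({[S' → . S]}), then GOTO on every symbol after a dot until no new states appear). It has 12 states:
  I0: { [L → . ( ( /], [L → . ( / (], [L → . num], [S → . ( ( /], [S → . ( a S], [S → . ( a], [S → . L a], [S' → . S] }  — shift
  I1: { [L → ( . ( /], [L → ( . / (], [S → ( . ( /], [S → ( . a S], [S → ( . a] }  — shift
  I2: { [S → L . a] }  — shift
  I3: { [S' → S .] }  — accept
  I4: { [L → num .] }  — reduce
  I5: { [S → L a .] }  — reduce
  I6: { [L → ( ( . /], [S → ( ( . /] }  — shift
  I7: { [L → ( / . (] }  — shift
  I8: { [L → . ( ( /], [L → . ( / (], [L → . num], [S → ( a . S], [S → ( a .], [S → . ( ( /], [S → . ( a S], [S → . ( a], [S → . L a] }  — shift, reduce
  I9: { [S → ( a S .] }  — reduce
  I10: { [L → ( / ( .] }  — reduce
  I11: { [L → ( ( / .], [S → ( ( / .] }  — 2 reduces

I11 contains complete items [L → ( ( / .], [S → ( ( / .] — reduce-reduce conflict.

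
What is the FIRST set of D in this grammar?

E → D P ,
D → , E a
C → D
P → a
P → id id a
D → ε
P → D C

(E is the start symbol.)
{ ',', ε }

From D → , E a:
  - ',' is a terminal: add ',' and stop
From D → ε:
  - ε-production, so ε ∈ FIRST(D)

Collecting: FIRST(D) = { ',', ε }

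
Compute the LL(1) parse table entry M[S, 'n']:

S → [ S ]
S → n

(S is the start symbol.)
To find M[S, 'n'], we find productions for S where 'n' is in the predict set (PREDICT(N → α) = (FIRST(α) \ {ε}) ∪ (FOLLOW(N) if α ⇒* ε)).

S → [ S ]: PREDICT = { '[' }
S → n: PREDICT = { 'n' }
  'n' is in predict set, so this production goes in M[S, 'n']

M[S, 'n'] = S → n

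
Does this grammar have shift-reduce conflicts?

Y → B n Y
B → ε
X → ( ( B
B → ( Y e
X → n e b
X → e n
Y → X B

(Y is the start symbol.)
Augment with Y' → Y and build the canonical LR(0) collection (I0 = CLOSURE({[Y' → . Y]}), then GOTO on every symbol after a dot until no new states appear). It has 18 states:
  I0: { [B → . ( Y e], [B → .], [X → . ( ( B], [X → . e n], [X → . n e b], [Y → . B n Y], [Y → . X B], [Y' → . Y] }  — shift, reduce
  I1: { [B → ( . Y e], [B → . ( Y e], [B → .], [X → ( . ( B], [X → . ( ( B], [X → . e n], [X → . n e b], [Y → . B n Y], [Y → . X B] }  — shift, reduce
  I2: { [Y → B . n Y] }  — shift
  I3: { [B → . ( Y e], [B → .], [Y → X . B] }  — shift, reduce
  I4: { [Y' → Y .] }  — accept
  I5: { [X → e . n] }  — shift
  I6: { [X → n . e b] }  — shift
  I7: { [X → n e . b] }  — shift
  I8: { [X → n e b .] }  — reduce
  I9: { [X → e n .] }  — reduce
  I10: { [B → ( . Y e], [B → . ( Y e], [B → .], [X → . ( ( B], [X → . e n], [X → . n e b], [Y → . B n Y], [Y → . X B] }  — shift, reduce
  I11: { [Y → X B .] }  — reduce
  I12: { [B → ( Y . e] }  — shift
  I13: { [B → ( Y e .] }  — reduce
  I14: { [B → . ( Y e], [B → .], [X → . ( ( B], [X → . e n], [X → . n e b], [Y → . B n Y], [Y → . X B], [Y → B n . Y] }  — shift, reduce
  I15: { [Y → B n Y .] }  — reduce
  I16: { [B → ( . Y e], [B → . ( Y e], [B → .], [X → ( ( . B], [X → ( . ( B], [X → . ( ( B], [X → . e n], [X → . n e b], [Y → . B n Y], [Y → . X B] }  — shift, reduce
  I17: { [X → ( ( B .], [Y → B . n Y] }  — shift, reduce

I0 contains reduce item [B → .] and shift items [B → . ( Y e], [X → . ( ( B], [X → . e n], [X → . n e b] — shift-reduce conflict.
I1 contains reduce item [B → .] and shift items [B → . ( Y e], [X → . ( ( B], [X → ( . ( B], [X → . e n], [X → . n e b] — shift-reduce conflict.
I3 contains reduce item [B → .] and shift item [B → . ( Y e] — shift-reduce conflict.
I10 contains reduce item [B → .] and shift items [B → . ( Y e], [X → . ( ( B], [X → . e n], [X → . n e b] — shift-reduce conflict.
I14 contains reduce item [B → .] and shift items [B → . ( Y e], [X → . ( ( B], [X → . e n], [X → . n e b] — shift-reduce conflict.
I16 contains reduce item [B → .] and shift items [B → . ( Y e], [X → . ( ( B], [X → ( . ( B], [X → . e n], [X → . n e b] — shift-reduce conflict.
I17 contains reduce item [X → ( ( B .] and shift item [Y → B . n Y] — shift-reduce conflict.

Answer: Yes — I0: [B → .] vs [B → . ( Y e]; I1: [B → .] vs [B → . ( Y e]; I3: [B → .] vs [B → . ( Y e]; I10: [B → .] vs [B → . ( Y e]; I14: [B → .] vs [B → . ( Y e]; I16: [B → .] vs [B → . ( Y e]; I17: [X → ( ( B .] vs [Y → B . n Y]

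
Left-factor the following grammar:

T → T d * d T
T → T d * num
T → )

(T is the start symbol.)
Left-factoring transforms A → αβ₁ | αβ₂ into A → αA' and A' → β₁ | β₂
(α is the longest common prefix among the alternatives). Repeat until
no nonterminal has two alternatives with a common prefix.

Round 1: T has alternatives sharing prefix 'T d *'. Introduce T': T → T d * T'
  Add: T' → d T
  Add: T' → num

No remaining common prefixes — done.

Resulting grammar:
T → T d * T'
T' → d T
T' → num
T → )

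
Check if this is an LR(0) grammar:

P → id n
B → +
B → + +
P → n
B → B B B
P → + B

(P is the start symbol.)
No. Shift-reduce conflict between [B → + .] and [B → + . +]

A grammar is LR(0) if no state in the canonical LR(0) collection has:
  - both a shift item (dot before a terminal) and a complete item (shift-reduce conflict), or
  - two or more complete items (reduce-reduce conflict; the accept item [P' → P .] counts as a complete item here).

Augment with P' → P and build the canonical LR(0) collection (I0 = CLOSURE({[P' → . P]}), then GOTO on every symbol after a dot until no new states appear). It has 11 states:
  I0: { [P → . + B], [P → . id n], [P → . n], [P' → . P] }  — shift
  I1: { [B → . + +], [B → . +], [B → . B B B], [P → + . B] }  — shift
  I2: { [P' → P .] }  — accept
  I3: { [P → id . n] }  — shift
  I4: { [P → n .] }  — reduce
  I5: { [P → id n .] }  — reduce
  I6: { [B → + . +], [B → + .] }  — shift, reduce
  I7: { [B → . + +], [B → . +], [B → . B B B], [B → B . B B], [P → + B .] }  — shift, reduce
  I8: { [B → . + +], [B → . +], [B → . B B B], [B → B . B B], [B → B B . B] }  — shift
  I9: { [B → . + +], [B → . +], [B → . B B B], [B → B . B B], [B → B B . B], [B → B B B .] }  — shift, reduce
  I10: { [B → + + .] }  — reduce

Conflict in state I6:
  Shift-reduce conflict between [B → + .] and [B → + . +]
So the grammar is NOT LR(0).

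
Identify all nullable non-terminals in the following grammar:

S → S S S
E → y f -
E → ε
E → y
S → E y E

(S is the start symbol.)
{ 'E' }

A non-terminal is nullable if it can derive ε (the empty string): either it has an ε-production, or it has a production whose right-hand side consists entirely of nullable non-terminals.

ε-productions: E → ε
So E is immediately nullable.
No further non-terminal can be added: every production for the remaining non-terminals contains a terminal or a non-nullable non-terminal.
Nullable = { 'E' }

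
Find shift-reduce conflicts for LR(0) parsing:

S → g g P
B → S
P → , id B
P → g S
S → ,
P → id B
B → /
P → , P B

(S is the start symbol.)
No shift-reduce conflicts

A shift-reduce conflict occurs when an LR(0) state has both:
  - a complete (reduce) item [A → α .] (dot at the end), and
  - a shift item [B → β . c γ] (dot before a terminal).

Augment with S' → S and build the canonical LR(0) collection (I0 = CLOSURE({[S' → . S]}), then GOTO on every symbol after a dot until no new states appear). It has 17 states:
  I0: { [S → . ,], [S → . g g P], [S' → . S] }  — shift
  I1: { [S → , .] }  — reduce
  I2: { [S' → S .] }  — accept
  I3: { [S → g . g P] }  — shift
  I4: { [P → . , P B], [P → . , id B], [P → . g S], [P → . id B], [S → g g . P] }  — shift
  I5: { [P → , . P B], [P → , . id B], [P → . , P B], [P → . , id B], [P → . g S], [P → . id B] }  — shift
  I6: { [S → g g P .] }  — reduce
  I7: { [P → g . S], [S → . ,], [S → . g g P] }  — shift
  I8: { [B → . /], [B → . S], [P → id . B], [S → . ,], [S → . g g P] }  — shift
  I9: { [B → / .] }  — reduce
  I10: { [P → id B .] }  — reduce
  I11: { [B → S .] }  — reduce
  I12: { [P → g S .] }  — reduce
  I13: { [B → . /], [B → . S], [P → , P . B], [S → . ,], [S → . g g P] }  — shift
  I14: { [B → . /], [B → . S], [P → , id . B], [P → id . B], [S → . ,], [S → . g g P] }  — shift
  I15: { [P → , id B .], [P → id B .] }  — 2 reduces
  I16: { [P → , P B .] }  — reduce

No state contains both a complete item and a shift item.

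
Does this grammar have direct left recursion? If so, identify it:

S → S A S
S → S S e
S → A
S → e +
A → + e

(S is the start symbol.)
Yes, S is left-recursive

S → S A S: LEFT RECURSIVE (starts with S)
S → S S e: LEFT RECURSIVE (starts with S)
S → A: starts with A
S → e +: starts with e
A → + e: starts with '+'

The grammar has direct left recursion on: S.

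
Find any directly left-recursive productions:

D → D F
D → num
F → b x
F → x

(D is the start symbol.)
Direct left recursion occurs when N → N α for some non-terminal N (the right-hand side begins with the left-hand side itself).

D → D F: LEFT RECURSIVE (starts with D)
D → num: starts with num
F → b x: starts with b
F → x: starts with x

The grammar has direct left recursion on: D.

Answer: Yes, D is left-recursive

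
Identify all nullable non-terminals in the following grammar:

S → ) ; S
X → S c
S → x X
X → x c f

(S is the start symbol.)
None

There are no ε-productions, so no non-terminal can derive ε.
No non-terminals are nullable.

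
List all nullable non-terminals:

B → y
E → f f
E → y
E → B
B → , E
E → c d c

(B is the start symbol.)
None

A non-terminal is nullable if it can derive ε (the empty string): either it has an ε-production, or it has a production whose right-hand side consists entirely of nullable non-terminals.

There are no ε-productions, so no non-terminal can derive ε.
No non-terminals are nullable.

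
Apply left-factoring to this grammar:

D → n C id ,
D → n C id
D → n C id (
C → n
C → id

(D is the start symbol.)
D → n C id D'
D' → ,
D' → ε
D' → (
C → n
C → id

Left-factoring transforms A → αβ₁ | αβ₂ into A → αA' and A' → β₁ | β₂
(α is the longest common prefix among the alternatives). Repeat until
no nonterminal has two alternatives with a common prefix.

Round 1: D has alternatives sharing prefix 'n C id'. Introduce D': D → n C id D'
  Add: D' → ,
  Add: D' → ε
  Add: D' → (

No remaining common prefixes — done.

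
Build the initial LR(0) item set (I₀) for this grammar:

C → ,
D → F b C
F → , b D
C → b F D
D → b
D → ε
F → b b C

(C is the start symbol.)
{ [C → . ,], [C → . b F D], [C' → . C] }

First, augment the grammar with C' → C
I₀ = CLOSURE({ [C' → . C] }):
  [C' → . C] has the dot before C: add [C → . ,], [C → . b F D]
No further items can be added.

I₀ = { [C → . ,], [C → . b F D], [C' → . C] }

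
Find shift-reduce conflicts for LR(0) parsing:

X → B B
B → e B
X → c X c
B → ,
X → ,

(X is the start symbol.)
A shift-reduce conflict occurs when an LR(0) state has both:
  - a complete (reduce) item [A → α .] (dot at the end), and
  - a shift item [B → β . c γ] (dot before a terminal).

Augment with X' → X and build the canonical LR(0) collection (I0 = CLOSURE({[X' → . X]}), then GOTO on every symbol after a dot until no new states appear). It has 11 states:
  I0: { [B → . ,], [B → . e B], [X → . ,], [X → . B B], [X → . c X c], [X' → . X] }  — shift
  I1: { [B → , .], [X → , .] }  — 2 reduces
  I2: { [B → . ,], [B → . e B], [X → B . B] }  — shift
  I3: { [X' → X .] }  — accept
  I4: { [B → . ,], [B → . e B], [X → . ,], [X → . B B], [X → . c X c], [X → c . X c] }  — shift
  I5: { [B → . ,], [B → . e B], [B → e . B] }  — shift
  I6: { [B → , .] }  — reduce
  I7: { [B → e B .] }  — reduce
  I8: { [X → c X . c] }  — shift
  I9: { [X → c X c .] }  — reduce
  I10: { [X → B B .] }  — reduce

No state contains both a complete item and a shift item.

Answer: No shift-reduce conflicts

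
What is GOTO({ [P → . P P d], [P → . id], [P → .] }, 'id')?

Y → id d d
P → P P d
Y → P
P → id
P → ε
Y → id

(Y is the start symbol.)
GOTO(I, 'id') = CLOSURE({ [A → αX.β] : [A → α.Xβ] ∈ I, X = 'id' })

Items with dot before 'id', with the dot advanced:
  [P → . id] → [P → id .]
Closure adds nothing (no advanced item has the dot before a non-terminal).

GOTO = { [P → id .] }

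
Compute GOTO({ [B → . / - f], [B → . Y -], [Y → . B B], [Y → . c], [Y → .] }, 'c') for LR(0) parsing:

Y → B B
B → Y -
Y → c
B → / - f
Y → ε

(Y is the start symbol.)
GOTO(I, 'c') = CLOSURE({ [A → αX.β] : [A → α.Xβ] ∈ I, X = 'c' })

Items with dot before 'c', with the dot advanced:
  [Y → . c] → [Y → c .]
Closure adds nothing (no advanced item has the dot before a non-terminal).

GOTO = { [Y → c .] }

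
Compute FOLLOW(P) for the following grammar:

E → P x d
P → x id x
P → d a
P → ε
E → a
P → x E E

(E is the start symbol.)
{ 'x' }

To compute FOLLOW(P), find every occurrence of P on a right-hand side N → α P β: add FIRST(β) \ {ε}, and if β is empty or nullable also add FOLLOW(N). Iterate to a fixed point.

In E → P x d: P is followed by x d, add FIRST(x d) \ {ε} = { 'x' }

Taking the union: FOLLOW(P) = { 'x' }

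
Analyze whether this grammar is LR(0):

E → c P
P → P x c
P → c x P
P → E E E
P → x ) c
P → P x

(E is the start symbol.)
No. Shift-reduce conflict between [E → c P .] and [P → P . x]

Augment with E' → E and build the canonical LR(0) collection (I0 = CLOSURE({[E' → . E]}), then GOTO on every symbol after a dot until no new states appear). It has 15 states:
  I0: { [E → . c P], [E' → . E] }  — shift
  I1: { [E' → E .] }  — accept
  I2: { [E → . c P], [E → c . P], [P → . E E E], [P → . P x c], [P → . P x], [P → . c x P], [P → . x ) c] }  — shift
  I3: { [E → . c P], [P → E . E E] }  — shift
  I4: { [E → c P .], [P → P . x c], [P → P . x] }  — shift, reduce
  I5: { [E → . c P], [E → c . P], [P → . E E E], [P → . P x c], [P → . P x], [P → . c x P], [P → . x ) c], [P → c . x P] }  — shift
  I6: { [P → x . ) c] }  — shift
  I7: { [P → x ) . c] }  — shift
  I8: { [P → x ) c .] }  — reduce
  I9: { [E → . c P], [P → . E E E], [P → . P x c], [P → . P x], [P → . c x P], [P → . x ) c], [P → c x . P], [P → x . ) c] }  — shift
  I10: { [P → P . x c], [P → P . x], [P → c x P .] }  — shift, reduce
  I11: { [P → P x . c], [P → P x .] }  — shift, reduce
  I12: { [P → P x c .] }  — reduce
  I13: { [E → . c P], [P → E E . E] }  — shift
  I14: { [P → E E E .] }  — reduce

Conflict in state I4:
  Shift-reduce conflict between [E → c P .] and [P → P . x]
So the grammar is NOT LR(0).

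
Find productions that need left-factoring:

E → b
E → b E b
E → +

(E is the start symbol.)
Left-factoring is needed when two productions for the same non-terminal
share a common prefix on the right-hand side.

Productions for E:
  E → b
  E → b E b
  E → +

Found common prefix 'b' in productions for E

Answer: Yes, E has productions with common prefix 'b'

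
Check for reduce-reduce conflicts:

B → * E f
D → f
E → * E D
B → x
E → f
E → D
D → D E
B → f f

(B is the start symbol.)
A reduce-reduce conflict occurs when an LR(0) state has two complete items [A → α .] and [B → β .] — both call for a reduction, and with no lookahead the parser cannot choose between them.

Augment with B' → B and build the canonical LR(0) collection (I0 = CLOSURE({[B' → . B]}), then GOTO on every symbol after a dot until no new states appear). It has 15 states:
  I0: { [B → . * E f], [B → . f f], [B → . x], [B' → . B] }  — shift
  I1: { [B → * . E f], [D → . D E], [D → . f], [E → . * E D], [E → . D], [E → . f] }  — shift
  I2: { [B' → B .] }  — accept
  I3: { [B → f . f] }  — shift
  I4: { [B → x .] }  — reduce
  I5: { [B → f f .] }  — reduce
  I6: { [D → . D E], [D → . f], [E → * . E D], [E → . * E D], [E → . D], [E → . f] }  — shift
  I7: { [D → . D E], [D → . f], [D → D . E], [E → . * E D], [E → . D], [E → . f], [E → D .] }  — shift, reduce
  I8: { [B → * E . f] }  — shift
  I9: { [D → f .], [E → f .] }  — 2 reduces
  I10: { [B → * E f .] }  — reduce
  I11: { [D → D E .] }  — reduce
  I12: { [D → . D E], [D → . f], [E → * E . D] }  — shift
  I13: { [D → . D E], [D → . f], [D → D . E], [E → * E D .], [E → . * E D], [E → . D], [E → . f] }  — shift, reduce
  I14: { [D → f .] }  — reduce

I9 contains complete items [D → f .], [E → f .] — reduce-reduce conflict.

Answer: Yes — I9: [D → f .] vs [E → f .]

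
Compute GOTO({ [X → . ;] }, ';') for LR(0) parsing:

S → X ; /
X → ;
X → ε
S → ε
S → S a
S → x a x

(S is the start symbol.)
GOTO(I, ';') = CLOSURE({ [A → αX.β] : [A → α.Xβ] ∈ I, X = ';' })

Items with dot before ';', with the dot advanced:
  [X → . ;] → [X → ; .]
Closure adds nothing (no advanced item has the dot before a non-terminal).

GOTO = { [X → ; .] }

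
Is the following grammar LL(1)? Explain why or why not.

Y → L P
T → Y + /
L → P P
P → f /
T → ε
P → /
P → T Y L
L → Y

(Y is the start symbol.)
No. Predict set conflict for T: { '/', 'f' }

A grammar is LL(1) if for each non-terminal N with multiple productions, the predict sets of those productions are pairwise disjoint, where PREDICT(N → α) = (FIRST(α) \ {ε}) ∪ (FOLLOW(N) if α ⇒* ε).

Relevant sets:
  FIRST(Y) = { '/', 'f' }
  FIRST(P) = { '/', 'f' }
  FIRST(T) = { '/', 'f', ε }
  FOLLOW(T) = { '/', 'f' }

For T:
  PREDICT(T → Y '+' '/') = { '/', 'f' }
  PREDICT(T → ε) = { '/', 'f' }
For L:
  PREDICT(L → P P) = { '/', 'f' }
  PREDICT(L → Y) = { '/', 'f' }
For P:
  PREDICT(P → f '/') = { 'f' }
  PREDICT(P → '/') = { '/' }
  PREDICT(P → T Y L) = { '/', 'f' }
Y has a single production, so nothing to check there.

Conflict found: Predict set conflict for T: { '/', 'f' }
The grammar is NOT LL(1).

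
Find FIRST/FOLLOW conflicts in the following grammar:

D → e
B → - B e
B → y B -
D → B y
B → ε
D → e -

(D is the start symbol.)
Yes. B → '-' B e with FOLLOW(B) on { '-' }; B → y B '-' with FOLLOW(B) on { 'y' }

Nullable non-terminals: B.

B: nullable alternative(s) B → ε; FOLLOW(B) = { '-', 'e', 'y' }
  B → - B e: FIRST \ {ε} = { '-' } — overlaps FOLLOW(B) on { '-' }: CONFLICT
  B → y B -: FIRST \ {ε} = { 'y' } — overlaps FOLLOW(B) on { 'y' }: CONFLICT
  B → ε: FIRST \ {ε} = { } — this is the only nullable alternative, skip

D has no nullable alternative, so no FIRST/FOLLOW check is needed there.

So the grammar has 2 FIRST/FOLLOW conflicts (marked CONFLICT above).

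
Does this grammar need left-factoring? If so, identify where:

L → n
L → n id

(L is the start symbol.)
Yes, L has productions with common prefix 'n'

Left-factoring is needed when two productions for the same non-terminal
share a common prefix on the right-hand side.

Productions for L:
  L → n
  L → n id

Found common prefix 'n' in productions for L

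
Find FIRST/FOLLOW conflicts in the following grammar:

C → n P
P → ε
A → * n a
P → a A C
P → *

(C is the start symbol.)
No FIRST/FOLLOW conflicts.

Nullable non-terminals: P.

P: nullable alternative(s) P → ε; FOLLOW(P) = { $ }
  P → ε: FIRST \ {ε} = { } — this is the only nullable alternative, skip
  P → a A C: FIRST \ {ε} = { 'a' } — disjoint from FOLLOW(P)
  P → *: FIRST \ {ε} = { '*' } — disjoint from FOLLOW(P)

A, C have no nullable alternative, so no FIRST/FOLLOW check is needed there.

No FIRST/FOLLOW conflicts found.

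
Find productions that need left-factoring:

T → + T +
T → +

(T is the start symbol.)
Left-factoring is needed when two productions for the same non-terminal
share a common prefix on the right-hand side.

Productions for T:
  T → + T +
  T → +

Found common prefix '+' in productions for T

Answer: Yes, T has productions with common prefix '+'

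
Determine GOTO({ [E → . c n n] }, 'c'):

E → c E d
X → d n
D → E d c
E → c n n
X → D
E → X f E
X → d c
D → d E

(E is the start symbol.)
{ [E → c . n n] }

GOTO(I, 'c') = CLOSURE({ [A → αX.β] : [A → α.Xβ] ∈ I, X = 'c' })

Items with dot before 'c', with the dot advanced:
  [E → . c n n] → [E → c . n n]
Closure adds nothing (no advanced item has the dot before a non-terminal).

GOTO = { [E → c . n n] }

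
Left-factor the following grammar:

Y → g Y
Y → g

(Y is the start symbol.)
Y → g Y'
Y' → Y
Y' → ε

Left-factoring transforms A → αβ₁ | αβ₂ into A → αA' and A' → β₁ | β₂
(α is the longest common prefix among the alternatives). Repeat until
no nonterminal has two alternatives with a common prefix.

Round 1: Y has alternatives sharing prefix 'g'. Introduce Y': Y → g Y'
  Add: Y' → Y
  Add: Y' → ε

No remaining common prefixes — done.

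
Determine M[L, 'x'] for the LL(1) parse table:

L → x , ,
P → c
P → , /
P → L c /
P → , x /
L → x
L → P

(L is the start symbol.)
To find M[L, 'x'], we find productions for L where 'x' is in the predict set (PREDICT(N → α) = (FIRST(α) \ {ε}) ∪ (FOLLOW(N) if α ⇒* ε)).

Relevant sets:
  FIRST(P) = { ',', 'c', 'x' }

L → x , ,: PREDICT = { 'x' }
  'x' is in predict set, so this production goes in M[L, 'x']
L → x: PREDICT = { 'x' }
  'x' is in predict set, so this production goes in M[L, 'x']
L → P: PREDICT = { ',', 'c', 'x' }
  'x' is in predict set, so this production goes in M[L, 'x']

M[L, 'x'] = L → x , ,, L → x, L → P  (a multiply-defined cell — the grammar is not LL(1))

Answer: L → x , ,, L → x, L → P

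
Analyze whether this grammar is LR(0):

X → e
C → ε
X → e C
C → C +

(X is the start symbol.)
No. Reduce-reduce conflict: [C → .] and [X → e .]

A grammar is LR(0) if no state in the canonical LR(0) collection has:
  - both a shift item (dot before a terminal) and a complete item (shift-reduce conflict), or
  - two or more complete items (reduce-reduce conflict; the accept item [X' → X .] counts as a complete item here).

Augment with X' → X and build the canonical LR(0) collection (I0 = CLOSURE({[X' → . X]}), then GOTO on every symbol after a dot until no new states appear). It has 5 states:
  I0: { [X → . e C], [X → . e], [X' → . X] }  — shift
  I1: { [X' → X .] }  — accept
  I2: { [C → . C +], [C → .], [X → e . C], [X → e .] }  — 2 reduces
  I3: { [C → C . +], [X → e C .] }  — shift, reduce
  I4: { [C → C + .] }  — reduce

Conflict in state I2:
  Reduce-reduce conflict: [C → .] and [X → e .]
So the grammar is NOT LR(0).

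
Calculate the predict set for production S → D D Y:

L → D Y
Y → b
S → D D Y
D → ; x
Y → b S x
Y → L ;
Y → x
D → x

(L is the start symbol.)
PREDICT(S → D D Y) = (FIRST(RHS) \ {ε}) ∪ (FOLLOW(S) if ε ∈ FIRST(RHS), i.e. RHS ⇒* ε)
FIRST(D) = { ';', 'x' }
FIRST(D D Y) = { ';', 'x' }
ε ∉ FIRST(D D Y), so FOLLOW(S) is not added.
PREDICT(S → D D Y) = { ';', 'x' }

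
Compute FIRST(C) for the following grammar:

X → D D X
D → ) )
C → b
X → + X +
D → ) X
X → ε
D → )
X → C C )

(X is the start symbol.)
{ 'b' }

From C → b:
  - b is a terminal: add 'b' and stop

Collecting: FIRST(C) = { 'b' }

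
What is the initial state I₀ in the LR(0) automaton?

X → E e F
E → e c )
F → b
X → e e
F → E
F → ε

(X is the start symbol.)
First, augment the grammar with X' → X
I₀ = CLOSURE({ [X' → . X] }):
  [X' → . X] has the dot before X: add [X → . E e F], [X → . e e]
  [X → . E e F] has the dot before E: add [E → . e c )]
No further items can be added.

I₀ = { [E → . e c )], [X → . E e F], [X → . e e], [X' → . X] }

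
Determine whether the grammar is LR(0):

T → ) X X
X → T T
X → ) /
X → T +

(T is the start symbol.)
A grammar is LR(0) if no state in the canonical LR(0) collection has:
  - both a shift item (dot before a terminal) and a complete item (shift-reduce conflict), or
  - two or more complete items (reduce-reduce conflict; the accept item [T' → T .] counts as a complete item here).

Augment with T' → T and build the canonical LR(0) collection (I0 = CLOSURE({[T' → . T]}), then GOTO on every symbol after a dot until no new states appear). It has 10 states:
  I0: { [T → . ) X X], [T' → . T] }  — shift
  I1: { [T → ) . X X], [T → . ) X X], [X → . ) /], [X → . T +], [X → . T T] }  — shift
  I2: { [T' → T .] }  — accept
  I3: { [T → ) . X X], [T → . ) X X], [X → ) . /], [X → . ) /], [X → . T +], [X → . T T] }  — shift
  I4: { [T → . ) X X], [X → T . +], [X → T . T] }  — shift
  I5: { [T → ) X . X], [T → . ) X X], [X → . ) /], [X → . T +], [X → . T T] }  — shift
  I6: { [T → ) X X .] }  — reduce
  I7: { [X → T + .] }  — reduce
  I8: { [X → T T .] }  — reduce
  I9: { [X → ) / .] }  — reduce

Every state is either a pure shift/goto state or contains exactly one complete item and nothing to shift — no conflicts. The grammar is LR(0).

Answer: Yes, the grammar is LR(0)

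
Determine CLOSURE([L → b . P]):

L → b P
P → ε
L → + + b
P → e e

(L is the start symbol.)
{ [L → b . P], [P → . e e], [P → .] }

To compute CLOSURE, for each item [A → α.Bβ] where B is a non-terminal, add [B → .γ] for all productions B → γ; repeat for the newly added items until nothing changes.

Start with: [L → b . P]
  [L → b . P] has the dot before P: add [P → .], [P → . e e]
No further items can be added.

CLOSURE = { [L → b . P], [P → . e e], [P → .] }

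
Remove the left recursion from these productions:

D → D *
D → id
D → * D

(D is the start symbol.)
D → id D'
D → * D D'
D' → * D'
D' → ε

D is directly left-recursive. The standard transformation for
  A → A α₁ | ... | A α_m | β₁ | ... | β_n
is
  A  → β₁ A' | ... | β_n A'
  A' → α₁ A' | ... | α_m A' | ε

D → id becomes D → id D'
D → * D becomes D → * D D'
D → D * becomes D' → * D'
Add D' → ε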